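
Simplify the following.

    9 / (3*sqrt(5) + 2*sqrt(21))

(-9*sqrt(5) + 6*sqrt(21))/13

Multiply numerator and denominator by -3*sqrt(5) + 2*sqrt(21).
Denominator becomes 39; numerator becomes -27*sqrt(5) + 18*sqrt(21).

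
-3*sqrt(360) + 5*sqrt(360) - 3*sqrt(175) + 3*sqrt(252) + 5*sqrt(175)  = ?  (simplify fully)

12*sqrt(10) + 28*sqrt(7)

3*sqrt(360) = 18*sqrt(10); 5*sqrt(360) = 30*sqrt(10); 3*sqrt(175) = 15*sqrt(7); 3*sqrt(252) = 18*sqrt(7); 5*sqrt(175) = 25*sqrt(7)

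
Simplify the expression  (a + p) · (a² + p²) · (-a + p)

-a⁴ + p⁴

Pair the conjugate factors: (p+a)(p-a) = -a² + p², then repeat with the next factor.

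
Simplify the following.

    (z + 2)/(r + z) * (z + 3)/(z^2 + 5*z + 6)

1/(r + z)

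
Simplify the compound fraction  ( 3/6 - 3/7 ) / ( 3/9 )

3/14

Numerator: 3/6 - 3/7 = 1/14
Denominator: 3/9 = 1/3
Divide: (1/14) · (3) = 3/14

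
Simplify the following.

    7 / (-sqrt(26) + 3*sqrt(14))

Multiply numerator and denominator by sqrt(26) + 3*sqrt(14).
Denominator becomes 100; numerator becomes 7*sqrt(26) + 21*sqrt(14).

(7*sqrt(26) + 21*sqrt(14))/100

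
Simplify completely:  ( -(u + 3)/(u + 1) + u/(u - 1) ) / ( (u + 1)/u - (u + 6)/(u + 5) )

(-u**3 - 2*u**2 + 15*u)/(5*u**2 - 5)

Numerator: -(u + 3)/(u + 1) + u/(u - 1) = (-u + 3)/(u**2 - 1)
Denominator: (u + 1)/u - (u + 6)/(u + 5) = 5/(u**2 + 5*u)
Divide: ((-u + 3)/(u**2 - 1)) · (u**2/5 + u) = (-u**3 - 2*u**2 + 15*u)/(5*u**2 - 5)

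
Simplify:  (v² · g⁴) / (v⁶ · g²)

g²/v⁴

Quotient: (v^-4) · g²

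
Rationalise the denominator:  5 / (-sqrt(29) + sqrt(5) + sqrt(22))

(5*sqrt(29) + 30*sqrt(22) + 115*sqrt(5) + 5*sqrt(3190))/218

Group as (sqrt(5) + sqrt(22)) - sqrt(29); multiply by (sqrt(5) + sqrt(22)) + sqrt(29), then rationalise the remaining surd.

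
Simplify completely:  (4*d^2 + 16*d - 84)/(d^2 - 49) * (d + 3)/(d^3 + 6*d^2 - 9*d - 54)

4/(d^2 - d - 42)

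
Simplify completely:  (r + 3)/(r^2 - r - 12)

Factor: r^2 - r - 12 = (r - 4)*(r + 3)
Cancel the common factor (r + 3).

1/(r - 4)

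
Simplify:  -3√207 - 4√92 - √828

-23*√23

3√207 = 9*√23; 4√92 = 8*√23; √828 = 6*√23
Combine: (-9 - 8 - 6)·√23 = -23*√23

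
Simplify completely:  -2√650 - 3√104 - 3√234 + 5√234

-10*√26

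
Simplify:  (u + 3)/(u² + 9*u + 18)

1/(u + 6)

Factor: u² + 9*u + 18 = (u + 6)·(u + 3)
Cancel the common factor (u + 3).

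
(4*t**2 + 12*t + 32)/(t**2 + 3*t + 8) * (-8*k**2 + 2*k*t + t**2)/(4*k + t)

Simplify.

Factor: 4*t**2 + 12*t + 32 = 4*(t**2 + 3*t + 8);  -8*k**2 + 2*k*t + t**2 = (4*k + t)*(-2*k + t)
Cancel the common factors (t**2 + 3*t + 8), (4*k + t).

-8*k + 4*t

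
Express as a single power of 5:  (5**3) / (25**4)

5**3 = 5**3; 25**4 = 5**8
Combine exponents: 5**(-5)

5**(-5)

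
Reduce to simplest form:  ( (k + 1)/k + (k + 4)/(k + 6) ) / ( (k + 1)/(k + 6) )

(2*k² + 11*k + 6)/(k² + k)

Numerator: (k + 1)/k + (k + 4)/(k + 6) = (2*k² + 11*k + 6)/(k² + 6*k)
Denominator: (k + 1)/(k + 6) = (k + 1)/(k + 6)
Divide: ((2*k² + 11*k + 6)/(k² + 6*k)) · ((k + 6)/(k + 1)) = (2*k² + 11*k + 6)/(k² + k)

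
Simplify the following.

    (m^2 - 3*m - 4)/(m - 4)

Factor: m^2 - 3*m - 4 = (m - 4)*(m + 1)
Cancel the common factor (m - 4).

m + 1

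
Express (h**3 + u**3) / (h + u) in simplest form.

u**3 + h**3 = (h + u)(h**2 - h*u + u**2).

h**2 - h*u + u**2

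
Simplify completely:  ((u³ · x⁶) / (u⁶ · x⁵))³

x³/u⁹

Inside the bracket: (u^-3) · x¹
Raise to the power 3: (u^-9) · x³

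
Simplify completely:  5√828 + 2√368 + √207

5√828 = 30*√23; 2√368 = 8*√23; √207 = 3*√23
Combine: (30 + 8 + 3)·√23 = 41*√23

41*√23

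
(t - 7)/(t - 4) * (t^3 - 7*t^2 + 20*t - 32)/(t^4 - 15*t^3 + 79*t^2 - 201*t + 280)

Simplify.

Factor: t^3 - 7*t^2 + 20*t - 32 = (t^2 - 3*t + 8)*(t - 4);  t^4 - 15*t^3 + 79*t^2 - 201*t + 280 = (t - 5)*(t^2 - 3*t + 8)*(t - 7)
Cancel the common factors (t^2 - 3*t + 8), (t - 4), (t - 7).

1/(t - 5)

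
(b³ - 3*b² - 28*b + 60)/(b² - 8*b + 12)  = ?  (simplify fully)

Factor: b³ - 3*b² - 28*b + 60 = (b - 6)·(b + 5)·(b - 2);  b² - 8*b + 12 = (b - 6)·(b - 2)
Cancel the common factors (b - 6), (b - 2).

b + 5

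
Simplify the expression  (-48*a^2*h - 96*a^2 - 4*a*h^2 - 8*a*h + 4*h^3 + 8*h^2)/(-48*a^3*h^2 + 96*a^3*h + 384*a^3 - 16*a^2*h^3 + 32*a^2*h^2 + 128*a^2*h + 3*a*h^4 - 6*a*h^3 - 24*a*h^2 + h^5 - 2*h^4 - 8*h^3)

4/(4*a*h - 16*a + h^2 - 4*h)

Factor: -48*a^2*h - 96*a^2 - 4*a*h^2 - 8*a*h + 4*h^3 + 8*h^2 = 4*(-4*a + h)*(h + 2)*(3*a + h);  -48*a^3*h^2 + 96*a^3*h + 384*a^3 - 16*a^2*h^3 + 32*a^2*h^2 + 128*a^2*h + 3*a*h^4 - 6*a*h^3 - 24*a*h^2 + h^5 - 2*h^4 - 8*h^3 = (h + 2)*(-4*a + h)*(3*a + h)*(h - 4)*(4*a + h)
Cancel the common factors (h + 2), (-4*a + h), (3*a + h).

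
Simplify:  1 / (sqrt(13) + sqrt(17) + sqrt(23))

(-2*sqrt(5083) + 7*sqrt(23) + 19*sqrt(17) + 27*sqrt(13))/835

Group as (sqrt(13) + sqrt(17)) + sqrt(23); multiply by (sqrt(13) + sqrt(17)) - sqrt(23), then rationalise the remaining surd.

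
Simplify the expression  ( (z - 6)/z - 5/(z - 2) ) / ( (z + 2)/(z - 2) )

(z**2 - 13*z + 12)/(z**2 + 2*z)

Numerator: (z - 6)/z - 5/(z - 2) = (z**2 - 13*z + 12)/(z**2 - 2*z)
Denominator: (z + 2)/(z - 2) = (z + 2)/(z - 2)
Divide: ((z**2 - 13*z + 12)/(z**2 - 2*z)) · ((z - 2)/(z + 2)) = (z**2 - 13*z + 12)/(z**2 + 2*z)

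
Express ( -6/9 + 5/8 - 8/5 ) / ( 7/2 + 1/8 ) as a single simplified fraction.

-197/435

Numerator: -6/9 + 5/8 - 8/5 = -197/120
Denominator: 7/2 + 1/8 = 29/8
Divide: (-197/120) · (8/29) = -197/435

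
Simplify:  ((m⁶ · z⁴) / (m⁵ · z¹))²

Inside the bracket: m¹ · z³
Raise to the power 2: m² · z⁶

m²*z⁶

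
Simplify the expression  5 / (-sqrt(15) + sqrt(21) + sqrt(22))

(-70*sqrt(15) + 35*sqrt(22) + 40*sqrt(21) + 15*sqrt(770))/532

Group as (sqrt(21) + sqrt(22)) - sqrt(15); multiply by (sqrt(21) + sqrt(22)) + sqrt(15), then rationalise the remaining surd.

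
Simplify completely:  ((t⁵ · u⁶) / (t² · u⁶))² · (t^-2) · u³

t⁴*u³

Inside the bracket: t³
Raise to the power 2: t⁶
Multiply by (t^-2) · u³: add exponents.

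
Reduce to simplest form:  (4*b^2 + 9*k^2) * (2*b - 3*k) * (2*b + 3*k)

16*b^4 - 81*k^4

Pair the conjugate factors: ((2*b)+(3*k))((2*b)-(3*k)) = 4*b^2 - 9*k^2, then repeat with the next factor.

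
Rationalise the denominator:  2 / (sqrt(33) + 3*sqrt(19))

(-sqrt(33) + 3*sqrt(19))/69

Multiply numerator and denominator by -sqrt(33) + 3*sqrt(19).
Denominator becomes 138; numerator becomes -2*sqrt(33) + 6*sqrt(19).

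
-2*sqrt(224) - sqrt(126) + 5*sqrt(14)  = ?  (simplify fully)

2*sqrt(224) = 8*sqrt(14); sqrt(126) = 3*sqrt(14); 5*sqrt(14) = 5*sqrt(14)
Combine: (-8 - 3 + 5)·sqrt(14) = -6*sqrt(14)

-6*sqrt(14)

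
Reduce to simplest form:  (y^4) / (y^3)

y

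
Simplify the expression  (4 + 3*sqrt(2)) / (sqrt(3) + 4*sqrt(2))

Multiply numerator and denominator by -sqrt(3) + 4*sqrt(2).
Denominator becomes 29; numerator becomes -3*sqrt(6) - 4*sqrt(3) + 16*sqrt(2) + 24.

(-3*sqrt(6) - 4*sqrt(3) + 16*sqrt(2) + 24)/29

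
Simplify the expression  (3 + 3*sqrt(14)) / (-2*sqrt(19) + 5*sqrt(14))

Multiply numerator and denominator by 2*sqrt(19) + 5*sqrt(14).
Denominator becomes 274; numerator becomes 6*sqrt(19) + 15*sqrt(14) + 6*sqrt(266) + 210.

(6*sqrt(19) + 15*sqrt(14) + 6*sqrt(266) + 210)/274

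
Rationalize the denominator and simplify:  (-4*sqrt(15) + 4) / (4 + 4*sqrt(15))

-(-sqrt(15) + 1)^2/14

Multiply numerator and denominator by -4*sqrt(15) + 4.
Denominator becomes -224; numerator becomes -32*sqrt(15) + 256.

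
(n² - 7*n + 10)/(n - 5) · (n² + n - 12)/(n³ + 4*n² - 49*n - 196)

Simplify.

(n² - 5*n + 6)/(n² - 49)

Factor: n² - 7*n + 10 = (n - 5)·(n - 2);  n² + n - 12 = (n + 4)·(n - 3);  n³ + 4*n² - 49*n - 196 = (n + 4)·(n + 7)·(n - 7)
Cancel the common factors (n + 4), (n - 5).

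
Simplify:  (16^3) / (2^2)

2^10

16^3 = 2^12; 2^2 = 2^2
Combine exponents: 2^10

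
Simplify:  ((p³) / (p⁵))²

p^(-4)

Inside the bracket: (p^-2)
Raise to the power 2: (p^-4)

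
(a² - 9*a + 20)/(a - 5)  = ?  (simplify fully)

a - 4

Factor: a² - 9*a + 20 = (a - 4)·(a - 5)
Cancel the common factor (a - 5).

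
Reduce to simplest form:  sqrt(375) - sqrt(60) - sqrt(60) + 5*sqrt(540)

31*sqrt(15)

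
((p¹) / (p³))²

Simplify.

Inside the bracket: (p^-2)
Raise to the power 2: (p^-4)

p^(-4)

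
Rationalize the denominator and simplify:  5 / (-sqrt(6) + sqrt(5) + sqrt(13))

(-30*sqrt(6) - 5*sqrt(13) + 35*sqrt(5) + 5*sqrt(390))/58

Group as (sqrt(5) + sqrt(13)) - sqrt(6); multiply by (sqrt(5) + sqrt(13)) + sqrt(6), then rationalise the remaining surd.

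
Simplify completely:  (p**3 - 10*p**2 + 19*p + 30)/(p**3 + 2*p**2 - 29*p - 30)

Factor: p**3 - 10*p**2 + 19*p + 30 = (p - 5)*(p - 6)*(p + 1);  p**3 + 2*p**2 - 29*p - 30 = (p + 1)*(p - 5)*(p + 6)
Cancel the common factors (p + 1), (p - 5).

(p - 6)/(p + 6)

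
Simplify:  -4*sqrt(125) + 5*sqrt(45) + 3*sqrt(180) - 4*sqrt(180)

4*sqrt(125) = 20*sqrt(5); 5*sqrt(45) = 15*sqrt(5); 3*sqrt(180) = 18*sqrt(5); 4*sqrt(180) = 24*sqrt(5)
Combine: (-20 + 15 + 18 - 24)·sqrt(5) = -11*sqrt(5)

-11*sqrt(5)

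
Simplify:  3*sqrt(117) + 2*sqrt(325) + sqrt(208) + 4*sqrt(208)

3*sqrt(117) = 9*sqrt(13); 2*sqrt(325) = 10*sqrt(13); sqrt(208) = 4*sqrt(13); 4*sqrt(208) = 16*sqrt(13)
Combine: (9 + 10 + 4 + 16)·sqrt(13) = 39*sqrt(13)

39*sqrt(13)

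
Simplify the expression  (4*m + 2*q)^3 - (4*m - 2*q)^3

Binomially expand both and collect terms in (4*m), (2*q).

16*q*(12*m^2 + q^2)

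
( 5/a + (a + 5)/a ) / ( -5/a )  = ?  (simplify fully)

Numerator: 5/a + (a + 5)/a = (a + 10)/a
Denominator: -5/a = -5/a
Divide: ((a + 10)/a) · (-a/5) = -a/5 - 2

-a/5 - 2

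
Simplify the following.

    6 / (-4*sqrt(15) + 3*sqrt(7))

Multiply numerator and denominator by 3*sqrt(7) + 4*sqrt(15).
Denominator becomes -177; numerator becomes 18*sqrt(7) + 24*sqrt(15).

(-8*sqrt(15) - 6*sqrt(7))/59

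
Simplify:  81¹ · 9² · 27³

81¹ = 3^4; 9² = 3^4; 27³ = 3^9
Combine exponents: 3^17

3^17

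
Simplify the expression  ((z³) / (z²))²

Inside the bracket: z¹
Raise to the power 2: z²

z²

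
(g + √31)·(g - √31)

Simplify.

g² - 31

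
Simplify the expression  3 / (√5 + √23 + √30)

Group as (√5 + √23) + √30; multiply by (√5 + √23) - √30, then rationalise the remaining surd.

(-5*√138 - √30 + 6*√23 + 24*√5)/76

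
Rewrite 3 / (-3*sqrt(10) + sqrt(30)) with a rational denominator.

Multiply numerator and denominator by sqrt(30) + 3*sqrt(10).
Denominator becomes -60; numerator becomes 3*sqrt(30) + 9*sqrt(10).

(-3*sqrt(10) - sqrt(30))/20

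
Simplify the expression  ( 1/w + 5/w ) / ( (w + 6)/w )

6/(w + 6)

Numerator: 1/w + 5/w = 6/w
Denominator: (w + 6)/w = (w + 6)/w
Divide: (6/w) · (w/(w + 6)) = 6/(w + 6)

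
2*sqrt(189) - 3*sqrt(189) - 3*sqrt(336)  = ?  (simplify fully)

2*sqrt(189) = 6*sqrt(21); 3*sqrt(189) = 9*sqrt(21); 3*sqrt(336) = 12*sqrt(21)
Combine: (6 - 9 - 12)·sqrt(21) = -15*sqrt(21)

-15*sqrt(21)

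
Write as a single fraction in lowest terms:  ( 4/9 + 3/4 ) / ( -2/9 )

-43/8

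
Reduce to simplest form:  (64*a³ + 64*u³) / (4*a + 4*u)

16*a² - 16*a*u + 16*u²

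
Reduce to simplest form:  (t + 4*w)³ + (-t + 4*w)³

24*t²*w + 128*w³

Binomially expand both and collect terms in (4*w), t.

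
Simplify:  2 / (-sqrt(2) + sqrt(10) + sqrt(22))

Group as (sqrt(10) + sqrt(22)) - sqrt(2); multiply by (sqrt(10) + sqrt(22)) + sqrt(2), then rationalise the remaining surd.

(-7*sqrt(10) - 2*sqrt(110) + 15*sqrt(2) + 5*sqrt(22))/5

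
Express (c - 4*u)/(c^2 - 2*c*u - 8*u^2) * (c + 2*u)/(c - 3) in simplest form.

1/(c - 3)

Factor: c^2 - 2*c*u - 8*u^2 = (c + 2*u)*(c - 4*u)
Cancel the common factors (c - 4*u), (c + 2*u).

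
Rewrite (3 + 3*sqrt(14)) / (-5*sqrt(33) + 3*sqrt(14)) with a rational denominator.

Multiply numerator and denominator by 3*sqrt(14) + 5*sqrt(33).
Denominator becomes -699; numerator becomes 9*sqrt(14) + 15*sqrt(33) + 126 + 15*sqrt(462).

(-5*sqrt(462) - 42 - 5*sqrt(33) - 3*sqrt(14))/233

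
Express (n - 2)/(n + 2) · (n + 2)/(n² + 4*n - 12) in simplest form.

1/(n + 6)

Factor: n² + 4*n - 12 = (n + 6)·(n - 2)
Cancel the common factors (n - 2), (n + 2).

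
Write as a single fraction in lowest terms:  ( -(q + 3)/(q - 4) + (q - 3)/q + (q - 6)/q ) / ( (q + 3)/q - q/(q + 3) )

(q^3 - 17*q^2 - 24*q + 108)/(6*q^2 - 15*q - 36)

Numerator: -(q + 3)/(q - 4) + (q - 3)/q + (q - 6)/q = (q^2 - 20*q + 36)/(q^2 - 4*q)
Denominator: (q + 3)/q - q/(q + 3) = (6*q + 9)/(q^2 + 3*q)
Divide: ((q^2 - 20*q + 36)/(q^2 - 4*q)) · ((q^2 + 3*q)/(6*q + 9)) = (q^3 - 17*q^2 - 24*q + 108)/(6*q^2 - 15*q - 36)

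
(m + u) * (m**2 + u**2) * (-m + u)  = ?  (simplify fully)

Telescope via difference of squares: (u+m)(u-m) = -m**2 + u**2, then repeat with the next factor.

-m**4 + u**4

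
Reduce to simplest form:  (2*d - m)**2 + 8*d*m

Expand the square and combine the 8*d*m term.

(2*d + m)**2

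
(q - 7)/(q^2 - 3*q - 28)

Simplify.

Factor: q^2 - 3*q - 28 = (q - 7)*(q + 4)
Cancel the common factor (q - 7).

1/(q + 4)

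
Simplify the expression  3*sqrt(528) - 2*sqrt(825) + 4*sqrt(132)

3*sqrt(528) = 12*sqrt(33); 2*sqrt(825) = 10*sqrt(33); 4*sqrt(132) = 8*sqrt(33)
Combine: (12 - 10 + 8)·sqrt(33) = 10*sqrt(33)

10*sqrt(33)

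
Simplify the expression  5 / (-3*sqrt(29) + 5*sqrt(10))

(-15*sqrt(29) - 25*sqrt(10))/11

Multiply numerator and denominator by 5*sqrt(10) + 3*sqrt(29).
Denominator becomes -11; numerator becomes 25*sqrt(10) + 15*sqrt(29).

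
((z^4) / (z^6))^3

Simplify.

Inside the bracket: (z^-2)
Raise to the power 3: (z^-6)

z^(-6)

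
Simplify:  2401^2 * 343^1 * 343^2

2401^2 = 7^8; 343^1 = 7^3; 343^2 = 7^6
Combine exponents: 7^17

7^17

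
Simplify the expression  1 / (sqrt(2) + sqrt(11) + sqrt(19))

(-sqrt(418) - 3*sqrt(19) + 5*sqrt(11) + 14*sqrt(2))/26

Group as (sqrt(2) + sqrt(19)) + sqrt(11); multiply by (sqrt(2) + sqrt(19)) - sqrt(11), then rationalise the remaining surd.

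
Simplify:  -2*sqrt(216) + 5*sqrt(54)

3*sqrt(6)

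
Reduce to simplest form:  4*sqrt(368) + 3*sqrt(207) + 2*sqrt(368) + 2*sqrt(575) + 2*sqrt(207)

49*sqrt(23)

4*sqrt(368) = 16*sqrt(23); 3*sqrt(207) = 9*sqrt(23); 2*sqrt(368) = 8*sqrt(23); 2*sqrt(575) = 10*sqrt(23); 2*sqrt(207) = 6*sqrt(23)
Combine: (16 + 9 + 8 + 10 + 6)·sqrt(23) = 49*sqrt(23)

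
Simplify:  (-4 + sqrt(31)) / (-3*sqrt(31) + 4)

Multiply numerator and denominator by 4 + 3*sqrt(31).
Denominator becomes -263; numerator becomes -8*sqrt(31) + 77.

(-77 + 8*sqrt(31))/263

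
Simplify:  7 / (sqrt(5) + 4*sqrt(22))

(-7*sqrt(5) + 28*sqrt(22))/347

Multiply numerator and denominator by -sqrt(5) + 4*sqrt(22).
Denominator becomes 347; numerator becomes -7*sqrt(5) + 28*sqrt(22).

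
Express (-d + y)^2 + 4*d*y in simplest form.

Expanding gives d^2 + 2*d*y + y^2, a perfect square.

(d + y)^2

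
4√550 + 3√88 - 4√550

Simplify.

6*√22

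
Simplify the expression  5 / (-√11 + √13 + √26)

Group as (√13 + √26) - √11; multiply by (√13 + √26) + √11, then rationalise the remaining surd.

(-70*√11 - 5*√26 + 60*√13 + 65*√22)/284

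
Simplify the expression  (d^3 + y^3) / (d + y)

d^2 - d*y + y^2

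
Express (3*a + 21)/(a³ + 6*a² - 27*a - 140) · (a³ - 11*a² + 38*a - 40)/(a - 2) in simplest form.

Factor: 3*a + 21 = 3·(a + 7);  a³ + 6*a² - 27*a - 140 = (a + 7)·(a + 4)·(a - 5);  a³ - 11*a² + 38*a - 40 = (a - 2)·(a - 4)·(a - 5)
Cancel the common factors (a + 7), (a - 5), (a - 2).

(3*a - 12)/(a + 4)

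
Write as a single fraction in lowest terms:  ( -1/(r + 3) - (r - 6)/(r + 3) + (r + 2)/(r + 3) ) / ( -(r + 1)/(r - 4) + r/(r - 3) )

(-7*r**2 + 49*r - 84)/(2*r**2 + 3*r - 9)

Numerator: -1/(r + 3) - (r - 6)/(r + 3) + (r + 2)/(r + 3) = 7/(r + 3)
Denominator: -(r + 1)/(r - 4) + r/(r - 3) = (-2*r + 3)/(r**2 - 7*r + 12)
Divide: (7/(r + 3)) · ((r**2 - 7*r + 12)/(-2*r + 3)) = (-7*r**2 + 49*r - 84)/(2*r**2 + 3*r - 9)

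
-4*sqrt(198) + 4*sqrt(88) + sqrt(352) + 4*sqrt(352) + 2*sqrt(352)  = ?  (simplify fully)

24*sqrt(22)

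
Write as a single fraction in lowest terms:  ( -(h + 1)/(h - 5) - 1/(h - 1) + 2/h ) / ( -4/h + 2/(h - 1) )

Numerator: -(h + 1)/(h - 5) - 1/(h - 1) + 2/h = (-h³ + h² - 6*h + 10)/(h³ - 6*h² + 5*h)
Denominator: -4/h + 2/(h - 1) = (-2*h + 4)/(h² - h)
Divide: ((-h³ + h² - 6*h + 10)/(h³ - 6*h² + 5*h)) · ((h² - h)/(-2*h + 4)) = (h³ - h² + 6*h - 10)/(2*h² - 14*h + 20)

(h³ - h² + 6*h - 10)/(2*h² - 14*h + 20)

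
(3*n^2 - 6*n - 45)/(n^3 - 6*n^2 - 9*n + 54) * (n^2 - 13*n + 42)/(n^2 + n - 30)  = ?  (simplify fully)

Factor: 3*n^2 - 6*n - 45 = 3*(n + 3)*(n - 5);  n^3 - 6*n^2 - 9*n + 54 = (n - 3)*(n - 6)*(n + 3);  n^2 - 13*n + 42 = (n - 7)*(n - 6);  n^2 + n - 30 = (n + 6)*(n - 5)
Cancel the common factors (n - 6), (n + 3), (n - 5).

(3*n - 21)/(n^2 + 3*n - 18)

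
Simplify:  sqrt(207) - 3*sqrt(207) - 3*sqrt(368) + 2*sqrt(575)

-8*sqrt(23)

sqrt(207) = 3*sqrt(23); 3*sqrt(207) = 9*sqrt(23); 3*sqrt(368) = 12*sqrt(23); 2*sqrt(575) = 10*sqrt(23)
Combine: (3 - 9 - 12 + 10)·sqrt(23) = -8*sqrt(23)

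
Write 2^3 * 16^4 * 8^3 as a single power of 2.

2^3 = 2^3; 16^4 = 2^16; 8^3 = 2^9
Combine exponents: 2^28

2^28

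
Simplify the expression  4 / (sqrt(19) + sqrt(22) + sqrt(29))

(-sqrt(12122) + 6*sqrt(29) + 13*sqrt(22) + 16*sqrt(19))/191

Group as (sqrt(22) + sqrt(29)) + sqrt(19); multiply by (sqrt(22) + sqrt(29)) - sqrt(19), then rationalise the remaining surd.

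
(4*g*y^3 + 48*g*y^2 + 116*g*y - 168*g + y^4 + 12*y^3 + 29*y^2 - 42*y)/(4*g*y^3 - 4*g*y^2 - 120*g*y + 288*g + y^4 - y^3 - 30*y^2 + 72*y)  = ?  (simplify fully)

(y^2 + 6*y - 7)/(y^2 - 7*y + 12)

Factor: 4*g*y^3 + 48*g*y^2 + 116*g*y - 168*g + y^4 + 12*y^3 + 29*y^2 - 42*y = (y - 1)*(y + 7)*(y + 6)*(4*g + y);  4*g*y^3 - 4*g*y^2 - 120*g*y + 288*g + y^4 - y^3 - 30*y^2 + 72*y = (y - 4)*(4*g + y)*(y + 6)*(y - 3)
Cancel the common factors (4*g + y), (y + 6).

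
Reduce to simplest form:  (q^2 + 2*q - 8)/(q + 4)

q - 2

Factor: q^2 + 2*q - 8 = (q - 2)*(q + 4)
Cancel the common factor (q + 4).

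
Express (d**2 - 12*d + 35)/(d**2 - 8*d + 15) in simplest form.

(d - 7)/(d - 3)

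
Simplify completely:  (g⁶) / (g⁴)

Quotient: g²

g²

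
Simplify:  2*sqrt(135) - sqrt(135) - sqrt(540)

-3*sqrt(15)

2*sqrt(135) = 6*sqrt(15); sqrt(135) = 3*sqrt(15); sqrt(540) = 6*sqrt(15)
Combine: (6 - 3 - 6)·sqrt(15) = -3*sqrt(15)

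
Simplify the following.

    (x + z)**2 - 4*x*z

Expand the square and combine the 4*x*z term.

(x - z)**2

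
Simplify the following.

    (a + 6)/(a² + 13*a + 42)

1/(a + 7)

Factor: a² + 13*a + 42 = (a + 6)·(a + 7)
Cancel the common factor (a + 6).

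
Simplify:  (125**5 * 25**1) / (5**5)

5**12

125**5 = 5**15; 25**1 = 5**2; 5**5 = 5**5
Combine exponents: 5**12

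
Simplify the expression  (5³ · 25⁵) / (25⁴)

5³ = 5^3; 25⁵ = 5^10; 25⁴ = 5^8
Combine exponents: 5^5

5^5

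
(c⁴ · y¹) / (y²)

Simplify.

c⁴/y

Quotient: c⁴ · (y^-1)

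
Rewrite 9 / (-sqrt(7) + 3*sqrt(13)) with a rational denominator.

Multiply numerator and denominator by sqrt(7) + 3*sqrt(13).
Denominator becomes 110; numerator becomes 9*sqrt(7) + 27*sqrt(13).

(9*sqrt(7) + 27*sqrt(13))/110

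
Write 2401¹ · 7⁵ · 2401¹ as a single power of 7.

7^13

2401¹ = 7^4; 7⁵ = 7^5; 2401¹ = 7^4
Combine exponents: 7^13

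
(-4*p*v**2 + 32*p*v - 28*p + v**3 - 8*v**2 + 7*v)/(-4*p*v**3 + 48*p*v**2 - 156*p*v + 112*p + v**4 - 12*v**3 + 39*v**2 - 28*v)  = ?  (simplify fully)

Factor: -4*p*v**2 + 32*p*v - 28*p + v**3 - 8*v**2 + 7*v = (-4*p + v)*(v - 7)*(v - 1);  -4*p*v**3 + 48*p*v**2 - 156*p*v + 112*p + v**4 - 12*v**3 + 39*v**2 - 28*v = (-4*p + v)*(v - 4)*(v - 1)*(v - 7)
Cancel the common factors (v - 7), (-4*p + v), (v - 1).

1/(v - 4)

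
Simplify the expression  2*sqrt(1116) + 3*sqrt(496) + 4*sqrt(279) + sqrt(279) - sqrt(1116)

2*sqrt(1116) = 12*sqrt(31); 3*sqrt(496) = 12*sqrt(31); 4*sqrt(279) = 12*sqrt(31); sqrt(279) = 3*sqrt(31); sqrt(1116) = 6*sqrt(31)
Combine: (12 + 12 + 12 + 3 - 6)·sqrt(31) = 33*sqrt(31)

33*sqrt(31)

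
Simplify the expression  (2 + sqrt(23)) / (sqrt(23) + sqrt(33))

(-23 - 2*sqrt(23) + 2*sqrt(33) + sqrt(759))/10

Multiply numerator and denominator by -sqrt(33) + sqrt(23).
Denominator becomes -10; numerator becomes -sqrt(759) - 2*sqrt(33) + 2*sqrt(23) + 23.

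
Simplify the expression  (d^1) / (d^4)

Quotient: (d^-3)

d^(-3)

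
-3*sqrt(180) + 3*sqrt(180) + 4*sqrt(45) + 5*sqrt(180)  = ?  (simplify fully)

42*sqrt(5)

3*sqrt(180) = 18*sqrt(5); 3*sqrt(180) = 18*sqrt(5); 4*sqrt(45) = 12*sqrt(5); 5*sqrt(180) = 30*sqrt(5)
Combine: (-18 + 18 + 12 + 30)·sqrt(5) = 42*sqrt(5)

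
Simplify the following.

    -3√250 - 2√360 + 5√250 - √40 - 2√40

-8*√10

3√250 = 15*√10; 2√360 = 12*√10; 5√250 = 25*√10; √40 = 2*√10; 2√40 = 4*√10
Combine: (-15 - 12 + 25 - 2 - 4)·√10 = -8*√10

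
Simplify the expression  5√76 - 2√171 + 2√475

5√76 = 10*√19; 2√171 = 6*√19; 2√475 = 10*√19
Combine: (10 - 6 + 10)·√19 = 14*√19

14*√19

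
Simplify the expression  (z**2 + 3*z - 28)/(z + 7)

Factor: z**2 + 3*z - 28 = (z - 4)*(z + 7)
Cancel the common factor (z + 7).

z - 4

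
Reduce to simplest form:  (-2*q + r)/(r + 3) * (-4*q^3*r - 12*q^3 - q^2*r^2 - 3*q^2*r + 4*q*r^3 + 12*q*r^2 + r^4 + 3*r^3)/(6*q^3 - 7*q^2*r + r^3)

Factor: -4*q^3*r - 12*q^3 - q^2*r^2 - 3*q^2*r + 4*q*r^3 + 12*q*r^2 + r^4 + 3*r^3 = (-q + r)*(r + 3)*(4*q + r)*(q + r);  6*q^3 - 7*q^2*r + r^3 = (-q + r)*(3*q + r)*(-2*q + r)
Cancel the common factors (-q + r), (r + 3), (-2*q + r).

(4*q^2 + 5*q*r + r^2)/(3*q + r)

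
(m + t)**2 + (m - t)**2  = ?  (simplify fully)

Write as f(m,t) + f(m,-t) and expand.

2*m**2 + 2*t**2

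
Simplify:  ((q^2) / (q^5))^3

Inside the bracket: (q^-3)
Raise to the power 3: (q^-9)

q^(-9)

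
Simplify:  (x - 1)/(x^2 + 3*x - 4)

1/(x + 4)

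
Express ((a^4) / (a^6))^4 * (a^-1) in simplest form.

a^(-9)

Inside the bracket: (a^-2)
Raise to the power 4: (a^-8)
Multiply by (a^-1): add exponents.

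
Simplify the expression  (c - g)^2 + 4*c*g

Expand the square and combine the 4*c*g term.

(c + g)^2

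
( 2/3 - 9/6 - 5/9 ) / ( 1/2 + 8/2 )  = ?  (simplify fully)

-25/81

Numerator: 2/3 - 9/6 - 5/9 = -25/18
Denominator: 1/2 + 8/2 = 9/2
Divide: (-25/18) · (2/9) = -25/81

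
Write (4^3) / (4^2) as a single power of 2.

2^2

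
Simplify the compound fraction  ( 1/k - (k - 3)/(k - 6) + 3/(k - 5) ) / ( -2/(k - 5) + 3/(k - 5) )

Numerator: 1/k - (k - 3)/(k - 6) + 3/(k - 5) = (-k^3 + 12*k^2 - 44*k + 30)/(k^3 - 11*k^2 + 30*k)
Denominator: -2/(k - 5) + 3/(k - 5) = 1/(k - 5)
Divide: ((-k^3 + 12*k^2 - 44*k + 30)/(k^3 - 11*k^2 + 30*k)) · (k - 5) = (-k^3 + 12*k^2 - 44*k + 30)/(k^2 - 6*k)

(-k^3 + 12*k^2 - 44*k + 30)/(k^2 - 6*k)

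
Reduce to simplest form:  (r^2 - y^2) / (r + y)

r - y

Difference of squares: factor out (r + y).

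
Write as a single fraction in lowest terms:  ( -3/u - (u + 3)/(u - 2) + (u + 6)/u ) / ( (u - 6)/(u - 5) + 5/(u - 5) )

Numerator: -3/u - (u + 3)/(u - 2) + (u + 6)/u = (-2*u - 6)/(u^2 - 2*u)
Denominator: (u - 6)/(u - 5) + 5/(u - 5) = (u - 1)/(u - 5)
Divide: ((-2*u - 6)/(u^2 - 2*u)) · ((u - 5)/(u - 1)) = (-2*u^2 + 4*u + 30)/(u^3 - 3*u^2 + 2*u)

(-2*u^2 + 4*u + 30)/(u^3 - 3*u^2 + 2*u)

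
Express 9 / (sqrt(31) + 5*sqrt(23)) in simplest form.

Multiply numerator and denominator by -5*sqrt(23) + sqrt(31).
Denominator becomes -544; numerator becomes -45*sqrt(23) + 9*sqrt(31).

(-9*sqrt(31) + 45*sqrt(23))/544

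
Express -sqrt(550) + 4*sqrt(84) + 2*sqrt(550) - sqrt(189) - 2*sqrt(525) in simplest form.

sqrt(550) = 5*sqrt(22); 4*sqrt(84) = 8*sqrt(21); 2*sqrt(550) = 10*sqrt(22); sqrt(189) = 3*sqrt(21); 2*sqrt(525) = 10*sqrt(21)

-5*sqrt(21) + 5*sqrt(22)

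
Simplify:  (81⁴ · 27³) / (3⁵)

3^20

81⁴ = 3^16; 27³ = 3^9; 3⁵ = 3^5
Combine exponents: 3^20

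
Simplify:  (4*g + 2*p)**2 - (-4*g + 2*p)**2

32*g*p

Only the odd-power cross terms survive.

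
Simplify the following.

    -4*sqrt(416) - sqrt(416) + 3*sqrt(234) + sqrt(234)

-8*sqrt(26)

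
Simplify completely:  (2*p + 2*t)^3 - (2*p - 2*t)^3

16*t*(3*p^2 + t^2)

Only the odd-power cross terms survive.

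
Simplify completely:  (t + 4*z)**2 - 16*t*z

After expansion: t**2 - 8*t*z + 16*z**2 — a perfect-square trinomial.

(t - 4*z)**2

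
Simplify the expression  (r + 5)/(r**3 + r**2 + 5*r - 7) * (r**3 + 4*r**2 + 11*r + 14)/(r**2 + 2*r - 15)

Factor: r**3 + r**2 + 5*r - 7 = (r**2 + 2*r + 7)*(r - 1);  r**3 + 4*r**2 + 11*r + 14 = (r + 2)*(r**2 + 2*r + 7);  r**2 + 2*r - 15 = (r + 5)*(r - 3)
Cancel the common factors (r**2 + 2*r + 7), (r + 5).

(r + 2)/(r**2 - 4*r + 3)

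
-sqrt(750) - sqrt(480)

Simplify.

sqrt(750) = 5*sqrt(30); sqrt(480) = 4*sqrt(30)
Combine: (-5 - 4)·sqrt(30) = -9*sqrt(30)

-9*sqrt(30)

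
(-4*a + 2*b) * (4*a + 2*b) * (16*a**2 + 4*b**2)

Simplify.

-256*a**4 + 16*b**4

Pair the conjugate factors: ((2*b)+(4*a))((2*b)-(4*a)) = -16*a**2 + 4*b**2, then repeat with the next factor.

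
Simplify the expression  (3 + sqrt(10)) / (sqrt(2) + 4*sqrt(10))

(-2*sqrt(5) - 3*sqrt(2) + 12*sqrt(10) + 40)/158

Multiply numerator and denominator by -sqrt(2) + 4*sqrt(10).
Denominator becomes 158; numerator becomes -2*sqrt(5) - 3*sqrt(2) + 12*sqrt(10) + 40.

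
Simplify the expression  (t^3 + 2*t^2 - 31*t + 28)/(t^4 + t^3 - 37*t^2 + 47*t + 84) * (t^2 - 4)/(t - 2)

Factor: t^3 + 2*t^2 - 31*t + 28 = (t - 4)*(t + 7)*(t - 1);  t^4 + t^3 - 37*t^2 + 47*t + 84 = (t - 4)*(t + 7)*(t + 1)*(t - 3);  t^2 - 4 = (t - 2)*(t + 2)
Cancel the common factors (t - 4), (t - 2), (t + 7).

(t^2 + t - 2)/(t^2 - 2*t - 3)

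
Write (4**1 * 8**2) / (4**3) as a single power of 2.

2**2

4**1 = 2**2; 8**2 = 2**6; 4**3 = 2**6
Combine exponents: 2**2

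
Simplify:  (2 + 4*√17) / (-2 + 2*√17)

Multiply numerator and denominator by -2*√17 - 2.
Denominator becomes -64; numerator becomes -140 - 12*√17.

(3*√17 + 35)/16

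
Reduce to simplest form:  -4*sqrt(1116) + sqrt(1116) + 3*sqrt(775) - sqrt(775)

4*sqrt(1116) = 24*sqrt(31); sqrt(1116) = 6*sqrt(31); 3*sqrt(775) = 15*sqrt(31); sqrt(775) = 5*sqrt(31)
Combine: (-24 + 6 + 15 - 5)·sqrt(31) = -8*sqrt(31)

-8*sqrt(31)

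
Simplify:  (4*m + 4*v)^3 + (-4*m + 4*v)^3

128*v*(3*m^2 + v^2)

Write as f((4*v),(4*m)) + f((4*v),-(4*m)) and expand.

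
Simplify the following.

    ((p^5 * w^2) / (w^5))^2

Inside the bracket: p^5 * (w^-3)
Raise to the power 2: p^10 * (w^-6)

p^10/w^6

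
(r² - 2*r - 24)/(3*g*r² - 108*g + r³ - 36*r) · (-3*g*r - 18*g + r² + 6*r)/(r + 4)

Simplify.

(-3*g + r)/(3*g + r)

Factor: r² - 2*r - 24 = (r - 6)·(r + 4);  3*g*r² - 108*g + r³ - 36*r = (3*g + r)·(r + 6)·(r - 6);  -3*g*r - 18*g + r² + 6*r = (r + 6)·(-3*g + r)
Cancel the common factors (r + 4), (r + 6), (r - 6).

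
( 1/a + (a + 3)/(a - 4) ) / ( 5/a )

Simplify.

Numerator: 1/a + (a + 3)/(a - 4) = (a^2 + 4*a - 4)/(a^2 - 4*a)
Denominator: 5/a = 5/a
Divide: ((a^2 + 4*a - 4)/(a^2 - 4*a)) · (a/5) = (a^2 + 4*a - 4)/(5*a - 20)

(a^2 + 4*a - 4)/(5*a - 20)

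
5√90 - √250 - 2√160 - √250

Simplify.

-3*√10

5√90 = 15*√10; √250 = 5*√10; 2√160 = 8*√10; √250 = 5*√10
Combine: (15 - 5 - 8 - 5)·√10 = -3*√10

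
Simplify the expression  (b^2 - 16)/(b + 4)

Factor: b^2 - 16 = (b + 4)*(b - 4)
Cancel the common factor (b + 4).

b - 4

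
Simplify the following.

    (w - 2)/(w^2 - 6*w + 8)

1/(w - 4)

Factor: w^2 - 6*w + 8 = (w - 2)*(w - 4)
Cancel the common factor (w - 2).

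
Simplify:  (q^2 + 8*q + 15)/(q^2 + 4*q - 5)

Factor: q^2 + 8*q + 15 = (q + 3)*(q + 5);  q^2 + 4*q - 5 = (q + 5)*(q - 1)
Cancel the common factor (q + 5).

(q + 3)/(q - 1)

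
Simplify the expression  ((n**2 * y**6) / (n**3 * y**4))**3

y**6/n**3

Inside the bracket: (n**-1) * y**2
Raise to the power 3: (n**-3) * y**6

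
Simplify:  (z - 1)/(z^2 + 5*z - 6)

Factor: z^2 + 5*z - 6 = (z + 6)*(z - 1)
Cancel the common factor (z - 1).

1/(z + 6)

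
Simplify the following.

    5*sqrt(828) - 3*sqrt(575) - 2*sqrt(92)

5*sqrt(828) = 30*sqrt(23); 3*sqrt(575) = 15*sqrt(23); 2*sqrt(92) = 4*sqrt(23)
Combine: (30 - 15 - 4)·sqrt(23) = 11*sqrt(23)

11*sqrt(23)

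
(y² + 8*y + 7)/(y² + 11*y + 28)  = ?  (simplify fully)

(y + 1)/(y + 4)

Factor: y² + 8*y + 7 = (y + 1)·(y + 7);  y² + 11*y + 28 = (y + 4)·(y + 7)
Cancel the common factor (y + 7).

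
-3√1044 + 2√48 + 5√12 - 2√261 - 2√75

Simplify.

3√1044 = 18*√29; 2√48 = 8*√3; 5√12 = 10*√3; 2√261 = 6*√29; 2√75 = 10*√3

-24*√29 + 8*√3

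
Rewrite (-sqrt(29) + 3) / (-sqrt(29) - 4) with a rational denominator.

(-7*sqrt(29) + 41)/13

Multiply numerator and denominator by -4 + sqrt(29).
Denominator becomes -13; numerator becomes -41 + 7*sqrt(29).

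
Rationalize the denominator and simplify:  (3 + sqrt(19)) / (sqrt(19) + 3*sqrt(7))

Multiply numerator and denominator by -3*sqrt(7) + sqrt(19).
Denominator becomes -44; numerator becomes -3*sqrt(133) - 9*sqrt(7) + 3*sqrt(19) + 19.

(-19 - 3*sqrt(19) + 9*sqrt(7) + 3*sqrt(133))/44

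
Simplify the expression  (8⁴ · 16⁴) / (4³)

2^22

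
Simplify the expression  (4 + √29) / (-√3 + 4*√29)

(4*√3 + √87 + 16*√29 + 116)/461

Multiply numerator and denominator by √3 + 4*√29.
Denominator becomes 461; numerator becomes 4*√3 + √87 + 16*√29 + 116.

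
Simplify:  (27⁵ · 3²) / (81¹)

3^13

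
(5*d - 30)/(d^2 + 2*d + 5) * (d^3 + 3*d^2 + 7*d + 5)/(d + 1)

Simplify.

5*d - 30

Factor: 5*d - 30 = 5*(d - 6);  d^3 + 3*d^2 + 7*d + 5 = (d + 1)*(d^2 + 2*d + 5)
Cancel the common factors (d^2 + 2*d + 5), (d + 1).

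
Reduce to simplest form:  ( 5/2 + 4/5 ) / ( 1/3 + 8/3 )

Numerator: 5/2 + 4/5 = 33/10
Denominator: 1/3 + 8/3 = 3
Divide: (33/10) · (1/3) = 11/10

11/10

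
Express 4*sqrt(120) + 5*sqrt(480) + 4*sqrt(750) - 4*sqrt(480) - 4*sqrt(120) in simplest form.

24*sqrt(30)

4*sqrt(120) = 8*sqrt(30); 5*sqrt(480) = 20*sqrt(30); 4*sqrt(750) = 20*sqrt(30); 4*sqrt(480) = 16*sqrt(30); 4*sqrt(120) = 8*sqrt(30)
Combine: (8 + 20 + 20 - 16 - 8)·sqrt(30) = 24*sqrt(30)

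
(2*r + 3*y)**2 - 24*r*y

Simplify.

(2*r - 3*y)**2

Expand the square and combine the 24*r*y term.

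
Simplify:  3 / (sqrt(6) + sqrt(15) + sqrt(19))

(-9*sqrt(190) + 3*sqrt(19) + 15*sqrt(15) + 42*sqrt(6))/178

Group as (sqrt(15) + sqrt(19)) + sqrt(6); multiply by (sqrt(15) + sqrt(19)) - sqrt(6), then rationalise the remaining surd.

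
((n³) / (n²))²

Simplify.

n²

Inside the bracket: n¹
Raise to the power 2: n²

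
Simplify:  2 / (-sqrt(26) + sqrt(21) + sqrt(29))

Group as (sqrt(21) + sqrt(29)) - sqrt(26); multiply by (sqrt(21) + sqrt(29)) + sqrt(26), then rationalise the remaining surd.

(-12*sqrt(26) + 9*sqrt(29) + 17*sqrt(21) + sqrt(15834))/465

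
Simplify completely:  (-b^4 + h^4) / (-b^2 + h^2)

-b^4 + h^4 factors as -(b - h)*(b + h)*(b^2 + h^2).

b^2 + h^2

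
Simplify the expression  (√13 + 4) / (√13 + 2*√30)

(-4*√13 - 13 + 2*√390 + 8*√30)/107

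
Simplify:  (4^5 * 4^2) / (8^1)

2^11

4^5 = 2^10; 4^2 = 2^4; 8^1 = 2^3
Combine exponents: 2^11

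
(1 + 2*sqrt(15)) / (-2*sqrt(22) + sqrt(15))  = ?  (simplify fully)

(-4*sqrt(330) - 30 - 2*sqrt(22) - sqrt(15))/73

Multiply numerator and denominator by sqrt(15) + 2*sqrt(22).
Denominator becomes -73; numerator becomes sqrt(15) + 2*sqrt(22) + 30 + 4*sqrt(330).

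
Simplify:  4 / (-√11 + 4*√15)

Multiply numerator and denominator by √11 + 4*√15.
Denominator becomes 229; numerator becomes 4*√11 + 16*√15.

(4*√11 + 16*√15)/229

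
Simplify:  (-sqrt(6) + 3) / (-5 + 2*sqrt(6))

-3 - sqrt(6)

Multiply numerator and denominator by -5 - 2*sqrt(6).
Denominator becomes 1; numerator becomes -3 - sqrt(6).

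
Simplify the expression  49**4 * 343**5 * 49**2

49**4 = 7**8; 343**5 = 7**15; 49**2 = 7**4
Combine exponents: 7**27

7**27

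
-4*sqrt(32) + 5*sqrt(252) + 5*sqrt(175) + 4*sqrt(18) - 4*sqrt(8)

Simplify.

4*sqrt(32) = 16*sqrt(2); 5*sqrt(252) = 30*sqrt(7); 5*sqrt(175) = 25*sqrt(7); 4*sqrt(18) = 12*sqrt(2); 4*sqrt(8) = 8*sqrt(2)

-12*sqrt(2) + 55*sqrt(7)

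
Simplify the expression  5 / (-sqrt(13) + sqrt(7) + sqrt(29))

Group as (sqrt(7) + sqrt(29)) - sqrt(13); multiply by (sqrt(7) + sqrt(29)) + sqrt(13), then rationalise the remaining surd.

(-115*sqrt(13) - 45*sqrt(29) + 175*sqrt(7) + 10*sqrt(2639))/283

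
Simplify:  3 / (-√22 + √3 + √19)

(3*√19 + 19*√3 + √1254)/38

Group as (√3 + √19) - √22; multiply by (√3 + √19) + √22, then rationalise the remaining surd.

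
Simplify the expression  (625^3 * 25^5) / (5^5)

625^3 = 5^12; 25^5 = 5^10; 5^5 = 5^5
Combine exponents: 5^17

5^17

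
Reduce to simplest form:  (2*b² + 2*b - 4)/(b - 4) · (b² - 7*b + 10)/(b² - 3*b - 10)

(2*b² - 6*b + 4)/(b - 4)

Factor: 2*b² + 2*b - 4 = 2·(b + 2)·(b - 1);  b² - 7*b + 10 = (b - 5)·(b - 2);  b² - 3*b - 10 = (b - 5)·(b + 2)
Cancel the common factors (b - 5), (b + 2).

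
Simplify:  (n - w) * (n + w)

n^2 - w^2

(n+w)(n-w) = n^2 - w^2.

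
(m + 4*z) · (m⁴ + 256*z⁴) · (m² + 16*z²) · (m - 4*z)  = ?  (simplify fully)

m⁸ - 65536*z⁸

Telescope via difference of squares: (m+(4*z))(m-(4*z)) = m² - 16*z², then repeat with the next factor.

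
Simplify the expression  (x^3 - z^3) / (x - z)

Apply the difference-of-cubes factorisation and cancel (x - z).

x^2 + x*z + z^2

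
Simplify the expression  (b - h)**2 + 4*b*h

Expand the square and combine the 4*b*h term.

(b + h)**2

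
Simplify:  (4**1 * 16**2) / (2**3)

2**7

4**1 = 2**2; 16**2 = 2**8; 2**3 = 2**3
Combine exponents: 2**7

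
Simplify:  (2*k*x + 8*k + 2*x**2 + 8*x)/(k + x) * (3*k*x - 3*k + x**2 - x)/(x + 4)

Factor: 2*k*x + 8*k + 2*x**2 + 8*x = 2*(k + x)*(x + 4);  3*k*x - 3*k + x**2 - x = (x - 1)*(3*k + x)
Cancel the common factors (k + x), (x + 4).

6*k*x - 6*k + 2*x**2 - 2*x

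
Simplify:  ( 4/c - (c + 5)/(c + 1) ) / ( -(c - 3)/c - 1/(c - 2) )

(c^3 - c^2 - 6*c + 8)/(c^3 - 3*c^2 + 2*c + 6)

Numerator: 4/c - (c + 5)/(c + 1) = (-c^2 - c + 4)/(c^2 + c)
Denominator: -(c - 3)/c - 1/(c - 2) = (-c^2 + 4*c - 6)/(c^2 - 2*c)
Divide: ((-c^2 - c + 4)/(c^2 + c)) · ((c^2 - 2*c)/(-c^2 + 4*c - 6)) = (c^3 - c^2 - 6*c + 8)/(c^3 - 3*c^2 + 2*c + 6)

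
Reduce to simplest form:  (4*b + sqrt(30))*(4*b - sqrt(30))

16*b^2 - 30

(4*b)^2 - (sqrt(30))^2 = 16*b^2 - 30.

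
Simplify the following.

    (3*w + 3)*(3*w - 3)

Difference of squares with P = 3*w, Q = 3.

9*w^2 - 9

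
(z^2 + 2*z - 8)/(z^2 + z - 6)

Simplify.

(z + 4)/(z + 3)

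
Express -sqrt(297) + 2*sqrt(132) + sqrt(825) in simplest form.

6*sqrt(33)

sqrt(297) = 3*sqrt(33); 2*sqrt(132) = 4*sqrt(33); sqrt(825) = 5*sqrt(33)
Combine: (-3 + 4 + 5)·sqrt(33) = 6*sqrt(33)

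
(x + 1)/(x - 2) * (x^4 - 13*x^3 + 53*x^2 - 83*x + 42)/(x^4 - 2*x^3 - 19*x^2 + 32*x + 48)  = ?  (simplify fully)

(x^2 - 8*x + 7)/(x^2 - 16)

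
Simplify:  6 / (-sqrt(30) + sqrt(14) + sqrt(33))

Group as (sqrt(14) + sqrt(33)) - sqrt(30); multiply by (sqrt(14) + sqrt(33)) + sqrt(30), then rationalise the remaining surd.

(-102*sqrt(30) + 66*sqrt(33) + 294*sqrt(14) + 72*sqrt(385))/1559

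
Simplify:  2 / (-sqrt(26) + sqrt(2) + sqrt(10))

(-7*sqrt(26) - 9*sqrt(10) - 17*sqrt(2) - 2*sqrt(130))/29

Group as (sqrt(2) + sqrt(10)) - sqrt(26); multiply by (sqrt(2) + sqrt(10)) + sqrt(26), then rationalise the remaining surd.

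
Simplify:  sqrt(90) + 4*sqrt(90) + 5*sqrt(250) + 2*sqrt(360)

sqrt(90) = 3*sqrt(10); 4*sqrt(90) = 12*sqrt(10); 5*sqrt(250) = 25*sqrt(10); 2*sqrt(360) = 12*sqrt(10)
Combine: (3 + 12 + 25 + 12)·sqrt(10) = 52*sqrt(10)

52*sqrt(10)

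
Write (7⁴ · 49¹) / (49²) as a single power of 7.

7^2

7⁴ = 7^4; 49¹ = 7^2; 49² = 7^4
Combine exponents: 7^2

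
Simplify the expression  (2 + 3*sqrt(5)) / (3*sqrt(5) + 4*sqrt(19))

(-45 - 6*sqrt(5) + 8*sqrt(19) + 12*sqrt(95))/259

Multiply numerator and denominator by -4*sqrt(19) + 3*sqrt(5).
Denominator becomes -259; numerator becomes -12*sqrt(95) - 8*sqrt(19) + 6*sqrt(5) + 45.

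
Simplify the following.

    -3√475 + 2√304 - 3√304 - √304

3√475 = 15*√19; 2√304 = 8*√19; 3√304 = 12*√19; √304 = 4*√19
Combine: (-15 + 8 - 12 - 4)·√19 = -23*√19

-23*√19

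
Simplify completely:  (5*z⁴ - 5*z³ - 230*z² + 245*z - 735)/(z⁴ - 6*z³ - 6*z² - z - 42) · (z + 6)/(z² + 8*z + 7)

Factor: 5*z⁴ - 5*z³ - 230*z² + 245*z - 735 = 5·(z + 7)·(z² - z + 3)·(z - 7);  z⁴ - 6*z³ - 6*z² - z - 42 = (z - 7)·(z + 2)·(z² - z + 3);  z² + 8*z + 7 = (z + 7)·(z + 1)
Cancel the common factors (z² - z + 3), (z - 7), (z + 7).

(5*z + 30)/(z² + 3*z + 2)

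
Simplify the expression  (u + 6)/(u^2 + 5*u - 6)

1/(u - 1)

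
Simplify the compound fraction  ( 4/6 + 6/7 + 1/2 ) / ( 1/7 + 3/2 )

Numerator: 4/6 + 6/7 + 1/2 = 85/42
Denominator: 1/7 + 3/2 = 23/14
Divide: (85/42) · (14/23) = 85/69

85/69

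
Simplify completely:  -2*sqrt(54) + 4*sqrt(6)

2*sqrt(54) = 6*sqrt(6); 4*sqrt(6) = 4*sqrt(6)
Combine: (-6 + 4)·sqrt(6) = -2*sqrt(6)

-2*sqrt(6)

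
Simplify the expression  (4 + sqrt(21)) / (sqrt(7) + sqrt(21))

Multiply numerator and denominator by -sqrt(7) + sqrt(21).
Denominator becomes 14; numerator becomes -7*sqrt(3) - 4*sqrt(7) + 4*sqrt(21) + 21.

(-7*sqrt(3) - 4*sqrt(7) + 4*sqrt(21) + 21)/14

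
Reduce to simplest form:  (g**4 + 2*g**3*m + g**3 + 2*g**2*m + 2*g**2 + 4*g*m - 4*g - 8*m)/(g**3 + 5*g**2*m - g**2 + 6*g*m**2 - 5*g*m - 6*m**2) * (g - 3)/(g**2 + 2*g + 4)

(g - 3)/(g + 3*m)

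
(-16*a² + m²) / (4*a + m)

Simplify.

Factor m^2 - (4*a)^2 and cancel (4*a + m).

-4*a + m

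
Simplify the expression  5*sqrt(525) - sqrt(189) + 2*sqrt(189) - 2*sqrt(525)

5*sqrt(525) = 25*sqrt(21); sqrt(189) = 3*sqrt(21); 2*sqrt(189) = 6*sqrt(21); 2*sqrt(525) = 10*sqrt(21)
Combine: (25 - 3 + 6 - 10)·sqrt(21) = 18*sqrt(21)

18*sqrt(21)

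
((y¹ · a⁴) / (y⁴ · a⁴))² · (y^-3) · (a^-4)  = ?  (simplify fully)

1/(a⁴*y⁹)

Inside the bracket: (y^-3)
Raise to the power 2: (y^-6)
Multiply by (y^-3) · (a^-4): add exponents.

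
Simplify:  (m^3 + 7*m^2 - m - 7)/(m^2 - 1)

m + 7

Factor: m^3 + 7*m^2 - m - 7 = (m + 1)*(m - 1)*(m + 7);  m^2 - 1 = (m + 1)*(m - 1)
Cancel the common factors (m - 1), (m + 1).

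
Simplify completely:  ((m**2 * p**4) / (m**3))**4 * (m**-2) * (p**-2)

p**14/m**6

Inside the bracket: (m**-1) * p**4
Raise to the power 4: (m**-4) * p**16
Multiply by (m**-2) * (p**-2): add exponents.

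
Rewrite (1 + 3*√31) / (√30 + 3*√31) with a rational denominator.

(-3*√930 - √30 + 3*√31 + 279)/249

Multiply numerator and denominator by -√30 + 3*√31.
Denominator becomes 249; numerator becomes -3*√930 - √30 + 3*√31 + 279.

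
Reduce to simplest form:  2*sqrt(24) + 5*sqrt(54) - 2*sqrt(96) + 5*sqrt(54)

2*sqrt(24) = 4*sqrt(6); 5*sqrt(54) = 15*sqrt(6); 2*sqrt(96) = 8*sqrt(6); 5*sqrt(54) = 15*sqrt(6)
Combine: (4 + 15 - 8 + 15)·sqrt(6) = 26*sqrt(6)

26*sqrt(6)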